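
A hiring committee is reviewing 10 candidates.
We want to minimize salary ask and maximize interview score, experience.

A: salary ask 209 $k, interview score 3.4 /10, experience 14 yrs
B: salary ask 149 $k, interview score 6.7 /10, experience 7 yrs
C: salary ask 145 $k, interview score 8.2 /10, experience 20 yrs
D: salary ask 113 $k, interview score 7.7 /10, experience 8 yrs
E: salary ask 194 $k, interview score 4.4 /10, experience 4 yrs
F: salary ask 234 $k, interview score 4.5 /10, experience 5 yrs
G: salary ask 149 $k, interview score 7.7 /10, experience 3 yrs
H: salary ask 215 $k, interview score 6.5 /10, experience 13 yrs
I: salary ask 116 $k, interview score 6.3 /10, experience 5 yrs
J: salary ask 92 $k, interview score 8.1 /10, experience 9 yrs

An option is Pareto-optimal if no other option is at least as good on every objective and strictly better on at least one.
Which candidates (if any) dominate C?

A: worse on salary ask (209 vs 145).
B: worse on salary ask (149 vs 145).
D: worse on interview score (7.7 vs 8.2).
E: worse on salary ask (194 vs 145).
F: worse on salary ask (234 vs 145).
G: worse on salary ask (149 vs 145).
H: worse on salary ask (215 vs 145).
I: worse on interview score (6.3 vs 8.2).
J: worse on interview score (8.1 vs 8.2).
No option dominates C.

none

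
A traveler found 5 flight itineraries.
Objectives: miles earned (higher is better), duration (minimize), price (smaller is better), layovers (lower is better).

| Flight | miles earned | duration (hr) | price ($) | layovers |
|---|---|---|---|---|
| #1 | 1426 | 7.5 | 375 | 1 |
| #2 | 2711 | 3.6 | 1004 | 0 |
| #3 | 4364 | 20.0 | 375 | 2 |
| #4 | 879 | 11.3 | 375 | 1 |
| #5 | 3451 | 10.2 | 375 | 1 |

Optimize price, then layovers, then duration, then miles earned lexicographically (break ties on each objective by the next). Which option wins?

First minimize price: best is 375, kept {#1, #3, #4, #5}.
Then minimize layovers: best is 1, kept {#1, #4, #5}.
Then minimize duration: best is 7.5, kept {#1}.

#1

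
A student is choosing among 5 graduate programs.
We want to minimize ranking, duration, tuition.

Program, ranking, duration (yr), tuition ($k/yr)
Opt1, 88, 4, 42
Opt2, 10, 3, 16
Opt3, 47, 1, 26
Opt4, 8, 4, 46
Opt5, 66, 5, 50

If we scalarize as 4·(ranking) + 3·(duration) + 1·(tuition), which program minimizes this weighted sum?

Opt1: 4·88 + 3·4 + 1·42 = 406
Opt2: 4·10 + 3·3 + 1·16 = 65
Opt3: 4·47 + 3·1 + 1·26 = 217
Opt4: 4·8 + 3·4 + 1·46 = 90
Opt5: 4·66 + 3·5 + 1·50 = 329
Lowest: Opt2 at 65.

Opt2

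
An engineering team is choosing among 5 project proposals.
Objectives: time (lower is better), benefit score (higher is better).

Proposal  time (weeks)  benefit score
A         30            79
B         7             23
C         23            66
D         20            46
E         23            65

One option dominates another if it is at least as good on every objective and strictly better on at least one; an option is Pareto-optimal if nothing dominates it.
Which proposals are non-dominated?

A, B, C, D

A: not dominated (best benefit score).
B: not dominated (best time).
C: not dominated.
D: not dominated.
E: dominated by C (time 23≤23, benefit score 66≥65).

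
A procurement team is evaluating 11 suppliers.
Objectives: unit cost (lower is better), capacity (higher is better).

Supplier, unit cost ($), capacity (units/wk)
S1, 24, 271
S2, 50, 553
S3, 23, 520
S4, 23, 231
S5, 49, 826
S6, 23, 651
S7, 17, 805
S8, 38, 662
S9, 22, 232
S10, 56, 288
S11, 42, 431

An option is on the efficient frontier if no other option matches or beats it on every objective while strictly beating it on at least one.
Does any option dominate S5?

S1: worse on capacity (271 vs 826).
S2: worse on unit cost (50 vs 49).
S3: worse on capacity (520 vs 826).
S4: worse on capacity (231 vs 826).
S6: worse on capacity (651 vs 826).
S7: worse on capacity (805 vs 826).
S8: worse on capacity (662 vs 826).
S9: worse on capacity (232 vs 826).
S10: worse on unit cost (56 vs 49).
S11: worse on capacity (431 vs 826).
No option is at least as good as S5 on every objective and strictly better on one.

No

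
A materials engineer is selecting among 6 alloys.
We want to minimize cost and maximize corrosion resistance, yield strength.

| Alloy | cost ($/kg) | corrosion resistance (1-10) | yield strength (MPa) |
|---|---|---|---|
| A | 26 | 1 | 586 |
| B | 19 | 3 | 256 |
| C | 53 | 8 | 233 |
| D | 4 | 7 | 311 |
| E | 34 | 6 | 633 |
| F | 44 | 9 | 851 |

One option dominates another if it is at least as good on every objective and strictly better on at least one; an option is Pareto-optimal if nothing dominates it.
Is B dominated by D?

D vs B: cost 4≤19, corrosion resistance 7≥3, yield strength 311≥256 — D is at least as good on every objective with at least one strict improvement.

Yes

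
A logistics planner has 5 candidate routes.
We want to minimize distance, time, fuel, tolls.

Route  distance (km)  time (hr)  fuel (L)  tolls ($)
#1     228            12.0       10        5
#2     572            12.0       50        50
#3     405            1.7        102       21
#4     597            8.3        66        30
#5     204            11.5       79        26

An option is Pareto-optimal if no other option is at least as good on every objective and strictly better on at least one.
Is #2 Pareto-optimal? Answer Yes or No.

#1 vs #2: distance 228≤572, time 12.0≤12.0, fuel 10≤50, tolls 5≤50 — #1 is at least as good on every objective and strictly better on at least one, so #1 dominates #2.

No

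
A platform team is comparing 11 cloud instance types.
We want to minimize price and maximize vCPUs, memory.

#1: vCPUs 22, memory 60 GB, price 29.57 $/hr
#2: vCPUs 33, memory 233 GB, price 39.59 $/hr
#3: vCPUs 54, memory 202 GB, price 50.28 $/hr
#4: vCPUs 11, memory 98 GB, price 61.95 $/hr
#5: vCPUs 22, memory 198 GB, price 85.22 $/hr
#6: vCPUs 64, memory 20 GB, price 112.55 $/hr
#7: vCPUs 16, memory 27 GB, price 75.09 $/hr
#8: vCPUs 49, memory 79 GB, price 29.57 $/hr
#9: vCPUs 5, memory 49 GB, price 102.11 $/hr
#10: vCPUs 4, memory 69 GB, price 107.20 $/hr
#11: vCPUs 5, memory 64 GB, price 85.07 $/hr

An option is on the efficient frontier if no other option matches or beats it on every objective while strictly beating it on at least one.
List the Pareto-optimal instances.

#2, #3, #6, #8

#1: dominated by #8 (vCPUs 49≥22, memory 79≥60, price 29.57≤29.57).
#2: not dominated (best memory).
#3: not dominated.
#4: dominated by #2 (vCPUs 33≥11, memory 233≥98, price 39.59≤61.95).
#5: dominated by #2 (vCPUs 33≥22, memory 233≥198, price 39.59≤85.22).
#6: not dominated (best vCPUs).
#7: dominated by #1 (vCPUs 22≥16, memory 60≥27, price 29.57≤75.09).
#8: not dominated.
#9: dominated by #1 (vCPUs 22≥5, memory 60≥49, price 29.57≤102.11).
#10: dominated by #2 (vCPUs 33≥4, memory 233≥69, price 39.59≤107.20).
#11: dominated by #2 (vCPUs 33≥5, memory 233≥64, price 39.59≤85.07).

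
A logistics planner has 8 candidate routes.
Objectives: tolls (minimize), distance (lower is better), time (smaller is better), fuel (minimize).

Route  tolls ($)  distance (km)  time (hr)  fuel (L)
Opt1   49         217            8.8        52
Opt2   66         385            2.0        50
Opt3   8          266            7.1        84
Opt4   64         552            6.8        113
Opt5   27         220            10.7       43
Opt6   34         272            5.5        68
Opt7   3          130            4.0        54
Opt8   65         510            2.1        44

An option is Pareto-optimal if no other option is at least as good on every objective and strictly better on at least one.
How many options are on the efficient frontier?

Opt1: not dominated.
Opt2: not dominated (best time).
Opt3: dominated by Opt7 (tolls 3≤8, distance 130≤266, time 4.0≤7.1, fuel 54≤84).
Opt4: dominated by Opt6 (tolls 34≤64, distance 272≤552, time 5.5≤6.8, fuel 68≤113).
Opt5: not dominated (best fuel).
Opt6: dominated by Opt7 (tolls 3≤34, distance 130≤272, time 4.0≤5.5, fuel 54≤68).
Opt7: not dominated (best tolls).
Opt8: not dominated.
Pareto-optimal: Opt1, Opt2, Opt5, Opt7, Opt8 → 5.

5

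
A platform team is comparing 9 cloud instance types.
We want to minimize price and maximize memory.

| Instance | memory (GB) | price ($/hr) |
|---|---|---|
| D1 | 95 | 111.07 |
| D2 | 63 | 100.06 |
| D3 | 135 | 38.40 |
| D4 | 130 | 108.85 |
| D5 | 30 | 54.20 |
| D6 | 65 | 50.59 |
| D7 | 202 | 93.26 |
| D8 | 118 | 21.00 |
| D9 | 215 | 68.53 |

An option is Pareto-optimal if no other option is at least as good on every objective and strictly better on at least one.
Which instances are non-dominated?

D1: dominated by D3 (memory 135≥95, price 38.40≤111.07).
D2: dominated by D3 (memory 135≥63, price 38.40≤100.06).
D3: not dominated.
D4: dominated by D3 (memory 135≥130, price 38.40≤108.85).
D5: dominated by D3 (memory 135≥30, price 38.40≤54.20).
D6: dominated by D3 (memory 135≥65, price 38.40≤50.59).
D7: dominated by D9 (memory 215≥202, price 68.53≤93.26).
D8: not dominated (best price).
D9: not dominated (best memory).

D3, D8, D9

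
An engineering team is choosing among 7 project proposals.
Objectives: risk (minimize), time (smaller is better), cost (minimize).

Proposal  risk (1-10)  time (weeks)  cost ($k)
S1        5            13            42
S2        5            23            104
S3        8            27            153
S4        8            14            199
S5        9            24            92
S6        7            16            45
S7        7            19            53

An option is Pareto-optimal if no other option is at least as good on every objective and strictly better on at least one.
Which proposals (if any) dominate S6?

S1: risk 5≤7, time 13≤16, cost 42≤45 — dominates S6.
Others (S2, S3, S4, S5, S7) are each worse than S6 on at least one objective.

S1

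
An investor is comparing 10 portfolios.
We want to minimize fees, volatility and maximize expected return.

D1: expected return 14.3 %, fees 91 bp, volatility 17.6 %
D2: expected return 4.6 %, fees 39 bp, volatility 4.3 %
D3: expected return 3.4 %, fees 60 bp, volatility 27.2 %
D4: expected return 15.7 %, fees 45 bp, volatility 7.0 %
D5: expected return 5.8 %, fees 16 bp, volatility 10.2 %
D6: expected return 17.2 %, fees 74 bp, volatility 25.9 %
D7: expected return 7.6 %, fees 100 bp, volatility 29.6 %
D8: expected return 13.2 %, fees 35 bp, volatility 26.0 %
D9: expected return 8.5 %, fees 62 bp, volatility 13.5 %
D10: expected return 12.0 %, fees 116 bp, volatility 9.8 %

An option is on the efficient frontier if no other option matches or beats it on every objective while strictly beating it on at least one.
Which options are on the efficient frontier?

D1: dominated by D4 (expected return 15.7≥14.3, fees 45≤91, volatility 7.0≤17.6).
D2: not dominated (best volatility).
D3: dominated by D2 (expected return 4.6≥3.4, fees 39≤60, volatility 4.3≤27.2).
D4: not dominated.
D5: not dominated (best fees).
D6: not dominated (best expected return).
D7: dominated by D1 (expected return 14.3≥7.6, fees 91≤100, volatility 17.6≤29.6).
D8: not dominated.
D9: dominated by D4 (expected return 15.7≥8.5, fees 45≤62, volatility 7.0≤13.5).
D10: dominated by D4 (expected return 15.7≥12.0, fees 45≤116, volatility 7.0≤9.8).

D2, D4, D5, D6, D8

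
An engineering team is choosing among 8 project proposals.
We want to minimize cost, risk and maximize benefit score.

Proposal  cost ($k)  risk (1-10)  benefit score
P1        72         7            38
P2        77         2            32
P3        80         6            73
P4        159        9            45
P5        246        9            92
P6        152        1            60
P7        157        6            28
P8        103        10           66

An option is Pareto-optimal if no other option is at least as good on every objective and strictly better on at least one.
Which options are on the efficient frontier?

P1, P2, P3, P5, P6

P1: not dominated (best cost).
P2: not dominated.
P3: not dominated.
P4: dominated by P3 (cost 80≤159, risk 6≤9, benefit score 73≥45).
P5: not dominated (best benefit score).
P6: not dominated (best risk).
P7: dominated by P2 (cost 77≤157, risk 2≤6, benefit score 32≥28).
P8: dominated by P3 (cost 80≤103, risk 6≤10, benefit score 73≥66).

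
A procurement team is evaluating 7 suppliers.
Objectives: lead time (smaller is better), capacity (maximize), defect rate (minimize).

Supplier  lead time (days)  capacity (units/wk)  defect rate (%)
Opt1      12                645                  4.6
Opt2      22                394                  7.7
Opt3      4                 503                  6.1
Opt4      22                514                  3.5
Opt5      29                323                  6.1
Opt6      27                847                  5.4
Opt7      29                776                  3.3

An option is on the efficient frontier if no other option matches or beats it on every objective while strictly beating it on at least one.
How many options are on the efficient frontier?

5

Opt1: not dominated.
Opt2: dominated by Opt1 (lead time 12≤22, capacity 645≥394, defect rate 4.6≤7.7).
Opt3: not dominated (best lead time).
Opt4: not dominated.
Opt5: dominated by Opt1 (lead time 12≤29, capacity 645≥323, defect rate 4.6≤6.1).
Opt6: not dominated (best capacity).
Opt7: not dominated (best defect rate).
Pareto-optimal: Opt1, Opt3, Opt4, Opt6, Opt7 → 5.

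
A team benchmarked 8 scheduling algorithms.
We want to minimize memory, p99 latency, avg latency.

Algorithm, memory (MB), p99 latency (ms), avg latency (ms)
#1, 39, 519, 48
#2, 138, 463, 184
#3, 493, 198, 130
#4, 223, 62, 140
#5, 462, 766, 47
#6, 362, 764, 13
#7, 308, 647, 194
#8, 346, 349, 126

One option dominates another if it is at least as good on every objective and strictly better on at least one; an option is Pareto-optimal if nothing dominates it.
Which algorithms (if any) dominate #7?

#1, #2, #4

#1: memory 39≤308, p99 latency 519≤647, avg latency 48≤194 — dominates #7.
#2: memory 138≤308, p99 latency 463≤647, avg latency 184≤194 — dominates #7.
#4: memory 223≤308, p99 latency 62≤647, avg latency 140≤194 — dominates #7.
Others (#3, #5, #6, #8) are each worse than #7 on at least one objective.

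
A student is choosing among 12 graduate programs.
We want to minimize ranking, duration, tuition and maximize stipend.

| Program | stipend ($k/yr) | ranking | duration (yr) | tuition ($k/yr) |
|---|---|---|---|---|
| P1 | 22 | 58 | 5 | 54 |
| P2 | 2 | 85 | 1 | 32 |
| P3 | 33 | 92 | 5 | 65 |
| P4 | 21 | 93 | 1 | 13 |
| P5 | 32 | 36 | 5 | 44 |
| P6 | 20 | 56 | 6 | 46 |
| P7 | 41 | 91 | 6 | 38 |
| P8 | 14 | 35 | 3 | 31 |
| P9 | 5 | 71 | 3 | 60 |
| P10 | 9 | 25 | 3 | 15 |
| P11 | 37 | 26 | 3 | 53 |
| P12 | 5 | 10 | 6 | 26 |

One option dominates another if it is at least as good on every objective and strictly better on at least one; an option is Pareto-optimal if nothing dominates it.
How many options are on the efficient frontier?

8

P1: dominated by P5 (stipend 32≥22, ranking 36≤58, duration 5≤5, tuition 44≤54).
P2: not dominated.
P3: dominated by P11 (stipend 37≥33, ranking 26≤92, duration 3≤5, tuition 53≤65).
P4: not dominated (best tuition).
P5: not dominated.
P6: dominated by P5 (stipend 32≥20, ranking 36≤56, duration 5≤6, tuition 44≤46).
P7: not dominated (best stipend).
P8: not dominated.
P9: dominated by P8 (stipend 14≥5, ranking 35≤71, duration 3≤3, tuition 31≤60).
P10: not dominated.
P11: not dominated.
P12: not dominated (best ranking).
Pareto-optimal: P2, P4, P5, P7, P8, P10, P11, P12 → 8.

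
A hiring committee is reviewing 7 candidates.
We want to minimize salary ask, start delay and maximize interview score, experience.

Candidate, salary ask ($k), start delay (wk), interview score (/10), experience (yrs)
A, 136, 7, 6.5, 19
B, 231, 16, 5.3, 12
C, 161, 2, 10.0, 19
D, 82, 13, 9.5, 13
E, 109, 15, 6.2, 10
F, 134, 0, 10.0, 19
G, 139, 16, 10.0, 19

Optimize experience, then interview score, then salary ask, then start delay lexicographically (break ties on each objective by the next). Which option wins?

F

First maximize experience: best is 19, kept {A, C, F, G}.
Then maximize interview score: best is 10.0, kept {C, F, G}.
Then minimize salary ask: best is 134, kept {F}.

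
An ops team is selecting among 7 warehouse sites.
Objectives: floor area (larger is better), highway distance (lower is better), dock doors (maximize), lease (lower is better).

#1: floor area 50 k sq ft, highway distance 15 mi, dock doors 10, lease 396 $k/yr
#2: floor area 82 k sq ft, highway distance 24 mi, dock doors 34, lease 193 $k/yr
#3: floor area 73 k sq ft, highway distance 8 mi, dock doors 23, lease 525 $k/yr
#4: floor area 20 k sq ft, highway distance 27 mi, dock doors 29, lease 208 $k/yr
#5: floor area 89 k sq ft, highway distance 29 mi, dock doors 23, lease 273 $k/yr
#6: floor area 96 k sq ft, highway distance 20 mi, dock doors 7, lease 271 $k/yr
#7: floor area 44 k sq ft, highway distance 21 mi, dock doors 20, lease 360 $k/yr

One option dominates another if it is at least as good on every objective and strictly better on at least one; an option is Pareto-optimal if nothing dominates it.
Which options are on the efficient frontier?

#1, #2, #3, #5, #6, #7

#1: not dominated.
#2: not dominated (best dock doors).
#3: not dominated (best highway distance).
#4: dominated by #2 (floor area 82≥20, highway distance 24≤27, dock doors 34≥29, lease 193≤208).
#5: not dominated.
#6: not dominated (best floor area).
#7: not dominated.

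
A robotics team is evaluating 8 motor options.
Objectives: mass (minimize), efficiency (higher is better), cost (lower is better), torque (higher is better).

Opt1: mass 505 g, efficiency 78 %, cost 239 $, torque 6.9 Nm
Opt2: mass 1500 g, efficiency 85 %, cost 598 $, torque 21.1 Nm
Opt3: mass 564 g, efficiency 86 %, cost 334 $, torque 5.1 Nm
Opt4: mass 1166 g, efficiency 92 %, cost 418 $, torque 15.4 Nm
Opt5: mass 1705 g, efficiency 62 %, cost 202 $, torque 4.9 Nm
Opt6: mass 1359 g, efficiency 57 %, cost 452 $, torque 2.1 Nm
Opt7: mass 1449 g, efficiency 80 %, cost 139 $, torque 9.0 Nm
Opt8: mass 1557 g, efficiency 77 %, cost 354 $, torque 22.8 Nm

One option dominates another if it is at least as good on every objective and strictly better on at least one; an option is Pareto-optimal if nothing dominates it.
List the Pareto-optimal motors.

Opt1: not dominated (best mass).
Opt2: not dominated.
Opt3: not dominated.
Opt4: not dominated (best efficiency).
Opt5: dominated by Opt7 (mass 1449≤1705, efficiency 80≥62, cost 139≤202, torque 9.0≥4.9).
Opt6: dominated by Opt1 (mass 505≤1359, efficiency 78≥57, cost 239≤452, torque 6.9≥2.1).
Opt7: not dominated (best cost).
Opt8: not dominated (best torque).

Opt1, Opt2, Opt3, Opt4, Opt7, Opt8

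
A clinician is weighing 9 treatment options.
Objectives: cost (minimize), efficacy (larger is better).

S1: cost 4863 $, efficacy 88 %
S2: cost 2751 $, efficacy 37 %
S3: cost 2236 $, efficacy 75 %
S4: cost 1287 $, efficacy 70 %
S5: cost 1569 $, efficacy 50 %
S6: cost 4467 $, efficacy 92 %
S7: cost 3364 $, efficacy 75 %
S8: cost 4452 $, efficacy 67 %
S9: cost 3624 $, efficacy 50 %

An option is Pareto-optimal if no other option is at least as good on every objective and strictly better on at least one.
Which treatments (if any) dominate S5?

S4: cost 1287≤1569, efficacy 70≥50 — dominates S5.
Others (S1, S2, S3, S6, S7, S8, S9) are each worse than S5 on at least one objective.

S4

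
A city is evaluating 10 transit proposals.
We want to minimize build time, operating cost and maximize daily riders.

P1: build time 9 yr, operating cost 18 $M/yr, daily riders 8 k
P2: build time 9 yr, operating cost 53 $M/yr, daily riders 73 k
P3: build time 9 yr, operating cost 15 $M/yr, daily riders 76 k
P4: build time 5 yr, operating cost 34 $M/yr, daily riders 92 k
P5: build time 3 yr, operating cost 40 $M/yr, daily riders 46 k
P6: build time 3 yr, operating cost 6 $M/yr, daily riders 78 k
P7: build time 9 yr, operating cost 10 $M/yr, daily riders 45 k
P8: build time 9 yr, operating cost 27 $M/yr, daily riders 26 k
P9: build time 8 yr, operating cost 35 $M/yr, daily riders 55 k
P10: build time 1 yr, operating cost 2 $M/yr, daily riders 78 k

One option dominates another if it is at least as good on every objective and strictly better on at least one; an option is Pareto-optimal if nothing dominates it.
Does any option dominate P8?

Yes

P3 vs P8: build time 9≤9, operating cost 15≤27, daily riders 76≥26 — P3 is at least as good on every objective and strictly better on at least one, so P3 dominates P8.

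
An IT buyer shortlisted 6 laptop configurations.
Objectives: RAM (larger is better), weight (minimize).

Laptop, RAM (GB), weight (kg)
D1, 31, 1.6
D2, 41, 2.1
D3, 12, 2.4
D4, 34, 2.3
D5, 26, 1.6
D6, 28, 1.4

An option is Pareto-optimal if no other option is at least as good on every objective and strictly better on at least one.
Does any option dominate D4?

Yes

D2 vs D4: RAM 41≥34, weight 2.1≤2.3 — D2 is at least as good on every objective and strictly better on at least one, so D2 dominates D4.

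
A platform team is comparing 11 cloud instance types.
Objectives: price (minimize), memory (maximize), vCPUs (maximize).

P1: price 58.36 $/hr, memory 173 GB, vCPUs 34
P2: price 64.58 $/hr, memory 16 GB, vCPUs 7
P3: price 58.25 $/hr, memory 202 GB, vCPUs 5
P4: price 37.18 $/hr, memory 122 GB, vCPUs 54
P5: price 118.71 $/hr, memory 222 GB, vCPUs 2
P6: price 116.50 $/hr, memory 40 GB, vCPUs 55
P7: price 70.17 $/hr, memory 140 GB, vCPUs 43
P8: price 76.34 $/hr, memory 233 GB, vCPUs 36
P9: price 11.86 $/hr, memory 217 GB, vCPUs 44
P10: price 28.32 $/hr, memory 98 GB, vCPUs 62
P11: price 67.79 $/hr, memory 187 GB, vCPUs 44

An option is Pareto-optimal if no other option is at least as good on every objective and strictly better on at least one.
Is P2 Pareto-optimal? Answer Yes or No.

No

P1 vs P2: price 58.36≤64.58, memory 173≥16, vCPUs 34≥7 — P1 is at least as good on every objective and strictly better on at least one, so P1 dominates P2.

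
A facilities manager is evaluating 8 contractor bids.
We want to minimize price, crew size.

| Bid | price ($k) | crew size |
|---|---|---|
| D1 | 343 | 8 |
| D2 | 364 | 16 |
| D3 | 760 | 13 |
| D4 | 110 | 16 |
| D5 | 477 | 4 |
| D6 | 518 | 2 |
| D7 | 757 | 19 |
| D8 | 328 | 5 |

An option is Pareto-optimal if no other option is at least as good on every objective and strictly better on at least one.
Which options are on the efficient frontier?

D1: dominated by D8 (price 328≤343, crew size 5≤8).
D2: dominated by D1 (price 343≤364, crew size 8≤16).
D3: dominated by D1 (price 343≤760, crew size 8≤13).
D4: not dominated (best price).
D5: not dominated.
D6: not dominated (best crew size).
D7: dominated by D1 (price 343≤757, crew size 8≤19).
D8: not dominated.

D4, D5, D6, D8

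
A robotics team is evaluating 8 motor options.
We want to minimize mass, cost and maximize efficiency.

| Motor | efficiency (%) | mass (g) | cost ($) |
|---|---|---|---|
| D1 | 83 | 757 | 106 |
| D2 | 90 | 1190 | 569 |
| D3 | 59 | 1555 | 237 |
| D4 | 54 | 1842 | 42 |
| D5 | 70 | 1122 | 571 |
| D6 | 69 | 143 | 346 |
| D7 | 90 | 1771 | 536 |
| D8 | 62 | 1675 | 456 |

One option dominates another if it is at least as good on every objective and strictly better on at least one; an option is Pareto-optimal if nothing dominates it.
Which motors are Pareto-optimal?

D1: not dominated.
D2: not dominated.
D3: dominated by D1 (efficiency 83≥59, mass 757≤1555, cost 106≤237).
D4: not dominated (best cost).
D5: dominated by D1 (efficiency 83≥70, mass 757≤1122, cost 106≤571).
D6: not dominated (best mass).
D7: not dominated.
D8: dominated by D1 (efficiency 83≥62, mass 757≤1675, cost 106≤456).

D1, D2, D4, D6, D7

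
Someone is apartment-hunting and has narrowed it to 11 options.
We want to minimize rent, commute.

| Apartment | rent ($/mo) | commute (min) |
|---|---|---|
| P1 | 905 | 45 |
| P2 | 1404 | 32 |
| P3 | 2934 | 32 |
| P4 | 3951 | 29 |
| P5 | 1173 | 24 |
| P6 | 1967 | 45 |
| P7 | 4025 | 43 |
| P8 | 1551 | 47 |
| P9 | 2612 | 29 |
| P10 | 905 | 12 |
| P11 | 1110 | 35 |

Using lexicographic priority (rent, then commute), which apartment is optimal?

P10

First minimize rent: best is 905, kept {P1, P10}.
Then minimize commute: best is 12, kept {P10}.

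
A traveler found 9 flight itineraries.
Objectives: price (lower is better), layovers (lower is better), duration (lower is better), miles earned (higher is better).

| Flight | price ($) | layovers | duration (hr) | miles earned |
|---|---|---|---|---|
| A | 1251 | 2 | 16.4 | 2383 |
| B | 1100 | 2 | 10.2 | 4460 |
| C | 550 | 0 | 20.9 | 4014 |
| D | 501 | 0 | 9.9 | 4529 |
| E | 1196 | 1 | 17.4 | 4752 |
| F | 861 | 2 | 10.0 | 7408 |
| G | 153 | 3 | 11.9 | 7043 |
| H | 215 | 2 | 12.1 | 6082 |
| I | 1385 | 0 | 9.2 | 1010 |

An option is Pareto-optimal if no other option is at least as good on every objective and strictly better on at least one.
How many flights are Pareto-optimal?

A: dominated by B (price 1100≤1251, layovers 2≤2, duration 10.2≤16.4, miles earned 4460≥2383).
B: dominated by D (price 501≤1100, layovers 0≤2, duration 9.9≤10.2, miles earned 4529≥4460).
C: dominated by D (price 501≤550, layovers 0≤0, duration 9.9≤20.9, miles earned 4529≥4014).
D: not dominated.
E: not dominated.
F: not dominated (best miles earned).
G: not dominated (best price).
H: not dominated.
I: not dominated (best duration).
Pareto-optimal: D, E, F, G, H, I → 6.

6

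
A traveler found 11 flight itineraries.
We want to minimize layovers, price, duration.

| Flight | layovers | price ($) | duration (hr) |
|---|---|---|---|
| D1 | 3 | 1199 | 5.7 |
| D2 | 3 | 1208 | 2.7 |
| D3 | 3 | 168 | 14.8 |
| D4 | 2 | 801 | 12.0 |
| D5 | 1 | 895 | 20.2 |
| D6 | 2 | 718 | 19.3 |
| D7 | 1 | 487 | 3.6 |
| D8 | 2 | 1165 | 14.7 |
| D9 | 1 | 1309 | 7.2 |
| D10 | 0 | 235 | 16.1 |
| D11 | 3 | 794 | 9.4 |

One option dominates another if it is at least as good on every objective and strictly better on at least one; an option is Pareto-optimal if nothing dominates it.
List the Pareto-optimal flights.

D1: dominated by D7 (layovers 1≤3, price 487≤1199, duration 3.6≤5.7).
D2: not dominated (best duration).
D3: not dominated (best price).
D4: dominated by D7 (layovers 1≤2, price 487≤801, duration 3.6≤12.0).
D5: dominated by D7 (layovers 1≤1, price 487≤895, duration 3.6≤20.2).
D6: dominated by D7 (layovers 1≤2, price 487≤718, duration 3.6≤19.3).
D7: not dominated.
D8: dominated by D4 (layovers 2≤2, price 801≤1165, duration 12.0≤14.7).
D9: dominated by D7 (layovers 1≤1, price 487≤1309, duration 3.6≤7.2).
D10: not dominated (best layovers).
D11: dominated by D7 (layovers 1≤3, price 487≤794, duration 3.6≤9.4).

D2, D3, D7, D10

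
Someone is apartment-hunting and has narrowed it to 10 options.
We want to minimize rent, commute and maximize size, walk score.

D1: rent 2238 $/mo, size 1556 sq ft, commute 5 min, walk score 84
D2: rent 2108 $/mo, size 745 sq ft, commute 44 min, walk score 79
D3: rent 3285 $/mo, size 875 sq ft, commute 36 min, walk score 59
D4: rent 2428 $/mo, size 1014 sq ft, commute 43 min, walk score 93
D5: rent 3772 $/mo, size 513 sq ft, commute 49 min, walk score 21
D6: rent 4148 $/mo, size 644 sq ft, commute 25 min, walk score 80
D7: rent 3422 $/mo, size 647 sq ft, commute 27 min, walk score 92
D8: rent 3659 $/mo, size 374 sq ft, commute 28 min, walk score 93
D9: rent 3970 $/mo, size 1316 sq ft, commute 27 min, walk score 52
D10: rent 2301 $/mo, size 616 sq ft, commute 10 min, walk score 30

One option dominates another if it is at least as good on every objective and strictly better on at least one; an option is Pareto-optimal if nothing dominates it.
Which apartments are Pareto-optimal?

D1: not dominated (best size).
D2: not dominated (best rent).
D3: dominated by D1 (rent 2238≤3285, size 1556≥875, commute 5≤36, walk score 84≥59).
D4: not dominated.
D5: dominated by D1 (rent 2238≤3772, size 1556≥513, commute 5≤49, walk score 84≥21).
D6: dominated by D1 (rent 2238≤4148, size 1556≥644, commute 5≤25, walk score 84≥80).
D7: not dominated.
D8: not dominated.
D9: dominated by D1 (rent 2238≤3970, size 1556≥1316, commute 5≤27, walk score 84≥52).
D10: dominated by D1 (rent 2238≤2301, size 1556≥616, commute 5≤10, walk score 84≥30).

D1, D2, D4, D7, D8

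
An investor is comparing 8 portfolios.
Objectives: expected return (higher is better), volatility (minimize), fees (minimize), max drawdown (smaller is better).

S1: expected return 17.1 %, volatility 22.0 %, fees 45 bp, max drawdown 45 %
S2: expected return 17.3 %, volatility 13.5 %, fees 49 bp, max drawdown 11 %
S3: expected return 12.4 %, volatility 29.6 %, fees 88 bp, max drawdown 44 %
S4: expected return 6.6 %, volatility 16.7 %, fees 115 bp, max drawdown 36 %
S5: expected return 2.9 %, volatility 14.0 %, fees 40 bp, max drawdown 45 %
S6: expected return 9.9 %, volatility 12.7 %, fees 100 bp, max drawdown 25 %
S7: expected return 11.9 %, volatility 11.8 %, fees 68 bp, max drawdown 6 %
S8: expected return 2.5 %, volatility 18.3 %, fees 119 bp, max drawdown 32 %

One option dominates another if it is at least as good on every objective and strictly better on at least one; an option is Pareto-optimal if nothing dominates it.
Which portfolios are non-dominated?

S1: not dominated.
S2: not dominated (best expected return).
S3: dominated by S2 (expected return 17.3≥12.4, volatility 13.5≤29.6, fees 49≤88, max drawdown 11≤44).
S4: dominated by S2 (expected return 17.3≥6.6, volatility 13.5≤16.7, fees 49≤115, max drawdown 11≤36).
S5: not dominated (best fees).
S6: dominated by S7 (expected return 11.9≥9.9, volatility 11.8≤12.7, fees 68≤100, max drawdown 6≤25).
S7: not dominated (best volatility).
S8: dominated by S2 (expected return 17.3≥2.5, volatility 13.5≤18.3, fees 49≤119, max drawdown 11≤32).

S1, S2, S5, S7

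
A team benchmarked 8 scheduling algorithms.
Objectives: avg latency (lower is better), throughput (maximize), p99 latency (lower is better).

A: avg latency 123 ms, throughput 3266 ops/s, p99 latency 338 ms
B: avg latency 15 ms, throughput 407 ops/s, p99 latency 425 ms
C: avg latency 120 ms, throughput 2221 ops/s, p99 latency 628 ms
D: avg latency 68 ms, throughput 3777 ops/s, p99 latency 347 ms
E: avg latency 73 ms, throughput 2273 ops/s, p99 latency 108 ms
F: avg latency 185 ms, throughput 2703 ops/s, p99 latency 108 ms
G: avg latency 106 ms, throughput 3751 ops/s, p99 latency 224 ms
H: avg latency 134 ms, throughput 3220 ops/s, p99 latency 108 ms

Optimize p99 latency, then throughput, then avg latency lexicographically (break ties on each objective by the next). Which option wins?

H

First minimize p99 latency: best is 108, kept {E, F, H}.
Then maximize throughput: best is 3220, kept {H}.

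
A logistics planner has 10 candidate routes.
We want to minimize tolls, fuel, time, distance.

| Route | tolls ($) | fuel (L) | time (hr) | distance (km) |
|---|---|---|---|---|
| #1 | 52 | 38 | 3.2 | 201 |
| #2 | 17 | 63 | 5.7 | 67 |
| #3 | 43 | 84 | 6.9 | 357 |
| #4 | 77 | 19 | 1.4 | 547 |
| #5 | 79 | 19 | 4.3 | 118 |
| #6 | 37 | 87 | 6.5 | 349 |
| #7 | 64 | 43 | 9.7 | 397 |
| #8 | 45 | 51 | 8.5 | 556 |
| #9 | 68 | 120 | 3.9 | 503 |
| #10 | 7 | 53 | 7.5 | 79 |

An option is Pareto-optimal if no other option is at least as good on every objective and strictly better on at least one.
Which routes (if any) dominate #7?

#1

#1: tolls 52≤64, fuel 38≤43, time 3.2≤9.7, distance 201≤397 — dominates #7.
Others (#2, #3, #4, #5, #6, #8, #9, #10) are each worse than #7 on at least one objective.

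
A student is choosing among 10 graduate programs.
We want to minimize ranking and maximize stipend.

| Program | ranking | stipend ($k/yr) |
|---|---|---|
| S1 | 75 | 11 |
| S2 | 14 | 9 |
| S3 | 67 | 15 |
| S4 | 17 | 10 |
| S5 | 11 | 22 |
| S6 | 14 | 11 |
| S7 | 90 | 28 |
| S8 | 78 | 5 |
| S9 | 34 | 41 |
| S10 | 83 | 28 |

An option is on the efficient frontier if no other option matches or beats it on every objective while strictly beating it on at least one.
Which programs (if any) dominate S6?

S5

S5: ranking 11≤14, stipend 22≥11 — dominates S6.
Others (S1, S2, S3, S4, S7, S8, S9, S10) are each worse than S6 on at least one objective.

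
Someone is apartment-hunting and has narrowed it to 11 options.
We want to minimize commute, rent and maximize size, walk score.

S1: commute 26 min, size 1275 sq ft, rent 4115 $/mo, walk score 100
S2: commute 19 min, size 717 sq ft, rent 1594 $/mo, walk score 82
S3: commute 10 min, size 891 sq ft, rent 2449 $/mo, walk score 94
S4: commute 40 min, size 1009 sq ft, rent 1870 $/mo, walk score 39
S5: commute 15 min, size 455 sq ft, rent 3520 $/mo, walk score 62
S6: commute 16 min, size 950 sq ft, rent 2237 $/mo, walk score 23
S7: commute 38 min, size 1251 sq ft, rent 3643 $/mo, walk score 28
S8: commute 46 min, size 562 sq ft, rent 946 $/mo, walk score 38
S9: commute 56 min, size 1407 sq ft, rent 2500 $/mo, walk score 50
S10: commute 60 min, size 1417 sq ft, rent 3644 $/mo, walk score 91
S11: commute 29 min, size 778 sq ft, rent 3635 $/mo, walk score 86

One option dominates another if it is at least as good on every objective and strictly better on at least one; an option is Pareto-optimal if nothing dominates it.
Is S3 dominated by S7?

S7 vs S3: S7 is worse on commute (38 vs 10), so it does not dominate S3.

No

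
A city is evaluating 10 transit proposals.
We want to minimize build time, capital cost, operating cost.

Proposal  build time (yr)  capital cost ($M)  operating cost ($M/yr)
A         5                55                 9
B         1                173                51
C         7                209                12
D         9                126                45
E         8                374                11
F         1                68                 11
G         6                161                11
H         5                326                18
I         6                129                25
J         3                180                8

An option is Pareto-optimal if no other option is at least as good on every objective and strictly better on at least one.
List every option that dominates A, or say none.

none

B: worse on capital cost (173 vs 55).
C: worse on build time (7 vs 5).
D: worse on build time (9 vs 5).
E: worse on build time (8 vs 5).
F: worse on capital cost (68 vs 55).
G: worse on build time (6 vs 5).
H: worse on capital cost (326 vs 55).
I: worse on build time (6 vs 5).
J: worse on capital cost (180 vs 55).
No option dominates A.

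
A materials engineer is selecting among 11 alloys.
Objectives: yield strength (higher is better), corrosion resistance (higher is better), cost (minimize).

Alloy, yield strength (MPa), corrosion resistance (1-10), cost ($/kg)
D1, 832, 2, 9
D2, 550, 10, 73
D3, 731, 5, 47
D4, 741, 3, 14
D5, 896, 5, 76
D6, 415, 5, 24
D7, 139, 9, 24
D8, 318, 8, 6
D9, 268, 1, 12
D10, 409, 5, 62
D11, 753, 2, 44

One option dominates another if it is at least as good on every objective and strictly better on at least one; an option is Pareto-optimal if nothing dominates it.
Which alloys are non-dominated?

D1, D2, D3, D4, D5, D6, D7, D8

D1: not dominated.
D2: not dominated (best corrosion resistance).
D3: not dominated.
D4: not dominated.
D5: not dominated (best yield strength).
D6: not dominated.
D7: not dominated.
D8: not dominated (best cost).
D9: dominated by D1 (yield strength 832≥268, corrosion resistance 2≥1, cost 9≤12).
D10: dominated by D3 (yield strength 731≥409, corrosion resistance 5≥5, cost 47≤62).
D11: dominated by D1 (yield strength 832≥753, corrosion resistance 2≥2, cost 9≤44).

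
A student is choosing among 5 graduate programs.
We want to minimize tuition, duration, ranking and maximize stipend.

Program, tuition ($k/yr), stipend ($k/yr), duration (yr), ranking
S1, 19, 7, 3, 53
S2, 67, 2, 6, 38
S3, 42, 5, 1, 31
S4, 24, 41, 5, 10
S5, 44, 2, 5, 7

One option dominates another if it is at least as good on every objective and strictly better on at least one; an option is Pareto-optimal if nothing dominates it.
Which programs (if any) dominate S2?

S3, S4, S5

S3: tuition 42≤67, stipend 5≥2, duration 1≤6, ranking 31≤38 — dominates S2.
S4: tuition 24≤67, stipend 41≥2, duration 5≤6, ranking 10≤38 — dominates S2.
S5: tuition 44≤67, stipend 2≥2, duration 5≤6, ranking 7≤38 — dominates S2.
Others (S1) are each worse than S2 on at least one objective.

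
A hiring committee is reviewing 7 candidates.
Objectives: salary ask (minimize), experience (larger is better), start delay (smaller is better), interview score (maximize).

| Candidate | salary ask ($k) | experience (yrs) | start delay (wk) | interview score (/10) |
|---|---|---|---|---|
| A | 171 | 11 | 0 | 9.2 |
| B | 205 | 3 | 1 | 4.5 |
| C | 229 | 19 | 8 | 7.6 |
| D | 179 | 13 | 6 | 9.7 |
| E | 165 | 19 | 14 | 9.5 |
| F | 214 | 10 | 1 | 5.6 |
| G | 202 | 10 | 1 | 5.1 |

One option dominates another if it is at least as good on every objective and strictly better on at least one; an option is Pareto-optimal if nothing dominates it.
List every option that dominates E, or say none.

none

A: worse on salary ask (171 vs 165).
B: worse on salary ask (205 vs 165).
C: worse on salary ask (229 vs 165).
D: worse on salary ask (179 vs 165).
F: worse on salary ask (214 vs 165).
G: worse on salary ask (202 vs 165).
No option dominates E.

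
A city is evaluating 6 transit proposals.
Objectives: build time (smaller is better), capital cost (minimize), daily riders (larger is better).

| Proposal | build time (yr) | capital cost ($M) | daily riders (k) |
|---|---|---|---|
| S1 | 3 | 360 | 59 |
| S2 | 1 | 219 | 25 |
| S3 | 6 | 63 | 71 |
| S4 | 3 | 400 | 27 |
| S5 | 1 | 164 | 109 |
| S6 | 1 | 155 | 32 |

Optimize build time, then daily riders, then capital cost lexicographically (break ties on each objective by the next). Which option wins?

First minimize build time: best is 1, kept {S2, S5, S6}.
Then maximize daily riders: best is 109, kept {S5}.

S5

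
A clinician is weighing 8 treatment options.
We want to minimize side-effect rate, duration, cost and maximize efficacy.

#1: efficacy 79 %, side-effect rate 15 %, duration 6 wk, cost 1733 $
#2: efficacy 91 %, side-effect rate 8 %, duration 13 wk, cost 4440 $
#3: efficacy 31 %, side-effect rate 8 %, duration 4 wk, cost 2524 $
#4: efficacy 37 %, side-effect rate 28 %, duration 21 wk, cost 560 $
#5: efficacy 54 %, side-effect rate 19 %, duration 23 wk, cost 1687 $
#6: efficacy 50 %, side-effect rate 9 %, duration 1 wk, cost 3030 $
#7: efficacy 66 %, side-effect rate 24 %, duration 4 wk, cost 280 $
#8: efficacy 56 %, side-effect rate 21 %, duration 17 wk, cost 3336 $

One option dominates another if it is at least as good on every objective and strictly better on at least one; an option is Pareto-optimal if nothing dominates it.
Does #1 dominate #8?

Yes

#1 vs #8: efficacy 79≥56, side-effect rate 15≤21, duration 6≤17, cost 1733≤3336 — #1 is at least as good on every objective with at least one strict improvement.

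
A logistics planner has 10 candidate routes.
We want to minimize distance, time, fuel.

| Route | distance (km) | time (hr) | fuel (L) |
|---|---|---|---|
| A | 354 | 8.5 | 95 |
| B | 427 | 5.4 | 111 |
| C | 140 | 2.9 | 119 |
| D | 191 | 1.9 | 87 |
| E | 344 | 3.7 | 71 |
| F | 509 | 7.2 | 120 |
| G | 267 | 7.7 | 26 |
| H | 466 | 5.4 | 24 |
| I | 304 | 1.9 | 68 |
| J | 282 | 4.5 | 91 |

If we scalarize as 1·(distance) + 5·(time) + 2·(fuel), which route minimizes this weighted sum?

A: 1·354 + 5·8.5 + 2·95 = 586.5
B: 1·427 + 5·5.4 + 2·111 = 676.0
C: 1·140 + 5·2.9 + 2·119 = 392.5
D: 1·191 + 5·1.9 + 2·87 = 374.5
E: 1·344 + 5·3.7 + 2·71 = 504.5
F: 1·509 + 5·7.2 + 2·120 = 785.0
G: 1·267 + 5·7.7 + 2·26 = 357.5
H: 1·466 + 5·5.4 + 2·24 = 541.0
I: 1·304 + 5·1.9 + 2·68 = 449.5
J: 1·282 + 5·4.5 + 2·91 = 486.5
Lowest: G at 357.5.

G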